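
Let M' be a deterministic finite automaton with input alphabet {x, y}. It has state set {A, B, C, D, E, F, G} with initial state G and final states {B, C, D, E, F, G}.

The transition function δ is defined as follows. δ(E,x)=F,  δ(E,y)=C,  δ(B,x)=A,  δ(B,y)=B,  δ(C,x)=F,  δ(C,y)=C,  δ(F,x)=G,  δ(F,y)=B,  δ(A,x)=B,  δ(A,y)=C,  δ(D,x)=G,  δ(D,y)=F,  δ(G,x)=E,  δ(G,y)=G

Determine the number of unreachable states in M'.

1

BFS from G reaches {A, B, C, E, F, G}; the 1 state(s) D are never visited.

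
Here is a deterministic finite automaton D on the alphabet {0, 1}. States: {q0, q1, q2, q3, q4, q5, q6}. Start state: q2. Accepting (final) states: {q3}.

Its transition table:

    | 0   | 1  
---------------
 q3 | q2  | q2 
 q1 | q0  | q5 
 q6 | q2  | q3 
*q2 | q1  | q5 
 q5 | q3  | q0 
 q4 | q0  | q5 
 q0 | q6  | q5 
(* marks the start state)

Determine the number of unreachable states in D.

1

Starting at q2 and following transitions, the reachable set is {q0, q1, q2, q3, q5, q6}. That leaves q4 unreachable — 1 in total.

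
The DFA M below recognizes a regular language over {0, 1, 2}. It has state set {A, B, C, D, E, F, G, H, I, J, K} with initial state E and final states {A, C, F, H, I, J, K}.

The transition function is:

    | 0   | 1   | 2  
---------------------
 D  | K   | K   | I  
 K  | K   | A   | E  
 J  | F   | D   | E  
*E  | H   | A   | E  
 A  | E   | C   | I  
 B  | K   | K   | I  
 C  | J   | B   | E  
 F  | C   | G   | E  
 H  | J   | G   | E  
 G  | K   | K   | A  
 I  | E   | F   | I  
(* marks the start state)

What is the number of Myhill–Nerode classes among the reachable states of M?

Every state is reachable, so we keep all 11.
Start with accepting vs non-accepting: {A,C,F,H,I,J,K} | {B,D,E,G}.
On input 0, block {A,C,F,H,I,J,K} splits into {C,F,H,J,K} and {A,I}.
Split {C,F,H,J,K} by δ(·,1) → {C,F,H,J} and {K}.
Split {B,D,E,G} by δ(·,0) → {B,D,G} and {E}.
No further refinement is possible. Final partition (5 blocks): {C,F,H,J} | {B,D,G} | {A,I} | {K} | {E}.

5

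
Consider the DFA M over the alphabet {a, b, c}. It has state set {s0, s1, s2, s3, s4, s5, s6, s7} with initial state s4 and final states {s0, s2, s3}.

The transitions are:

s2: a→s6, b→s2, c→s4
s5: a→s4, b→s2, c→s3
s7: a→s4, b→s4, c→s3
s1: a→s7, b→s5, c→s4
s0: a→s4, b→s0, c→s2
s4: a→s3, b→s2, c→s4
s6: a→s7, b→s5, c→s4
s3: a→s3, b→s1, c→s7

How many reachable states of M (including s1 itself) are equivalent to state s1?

2

States {s0} cannot be reached from the start state, so discard them.
Start with accepting vs non-accepting: {s2,s3} | {s1,s4,s5,s6,s7}.
On input a, block {s2,s3} splits into {s2} and {s3}.
On input a, block {s1,s4,s5,s6,s7} splits into {s1,s5,s6,s7} and {s4}.
On input a, block {s1,s5,s6,s7} splits into {s1,s6} and {s5,s7}.
Refine {s5,s7} on symbol b: members go to different blocks, giving {s5} and {s7}.
No further refinement is possible. Final partition (6 blocks): {s2} | {s1,s6} | {s3} | {s4} | {s5} | {s7}.
State s1 belongs to the block {s1,s6}, which has 2 states.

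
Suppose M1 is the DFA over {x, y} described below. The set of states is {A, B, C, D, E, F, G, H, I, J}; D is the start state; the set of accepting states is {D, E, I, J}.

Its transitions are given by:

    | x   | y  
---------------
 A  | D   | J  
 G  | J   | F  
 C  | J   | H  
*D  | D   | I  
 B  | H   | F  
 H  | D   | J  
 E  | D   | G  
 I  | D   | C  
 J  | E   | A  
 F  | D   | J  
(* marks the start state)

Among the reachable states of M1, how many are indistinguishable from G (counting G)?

First remove the unreachable states {B}; 9 states remain.
Initial partition by acceptance: {D,E,I,J} | {A,C,F,G,H}.
On input y, block {D,E,I,J} splits into {E,I,J} and {D}.
Refine {E,I,J} on symbol x: members go to different blocks, giving {E,I} and {J}.
On input x, block {A,C,F,G,H} splits into {A,F,H} and {C,G}.
No further refinement is possible. Final partition (5 blocks): {E,I} | {A,F,H} | {D} | {J} | {C,G}.
State G belongs to the block {C,G}, which has 2 states.

2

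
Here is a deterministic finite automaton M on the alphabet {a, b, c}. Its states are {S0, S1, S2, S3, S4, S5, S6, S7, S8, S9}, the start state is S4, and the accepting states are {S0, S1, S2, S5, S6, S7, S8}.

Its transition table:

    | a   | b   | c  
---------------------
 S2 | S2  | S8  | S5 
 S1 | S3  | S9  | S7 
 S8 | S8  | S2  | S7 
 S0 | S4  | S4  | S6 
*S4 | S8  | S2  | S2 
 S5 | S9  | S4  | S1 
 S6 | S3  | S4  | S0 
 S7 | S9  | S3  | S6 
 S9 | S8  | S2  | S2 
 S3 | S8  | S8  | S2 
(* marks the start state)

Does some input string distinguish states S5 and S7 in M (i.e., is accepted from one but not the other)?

No

Start with accepting vs non-accepting: {S0,S1,S2,S5,S6,S7,S8} | {S3,S4,S9}.
Refine {S0,S1,S2,S5,S6,S7,S8} on symbol a: members go to different blocks, giving {S0,S1,S5,S6,S7} and {S2,S8}.
Stable partition: {S0,S1,S5,S6,S7} | {S3,S4,S9} | {S2,S8} — 3 equivalence classes.
S5 and S7 lie in the same block of the stable partition, so they are equivalent — no string distinguishes them.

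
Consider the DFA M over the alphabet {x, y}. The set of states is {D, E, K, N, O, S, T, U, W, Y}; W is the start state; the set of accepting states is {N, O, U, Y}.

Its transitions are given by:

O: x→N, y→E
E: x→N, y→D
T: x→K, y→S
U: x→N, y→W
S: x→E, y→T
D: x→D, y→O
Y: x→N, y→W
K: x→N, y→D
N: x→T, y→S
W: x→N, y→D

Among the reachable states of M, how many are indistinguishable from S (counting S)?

Reachable states from the start: {D,E,K,N,O,S,T,W}. Unreachable: {U,Y} — drop them.
Start with accepting vs non-accepting: {N,O} | {D,E,K,S,T,W}.
Refine {N,O} on symbol x: members go to different blocks, giving {N} and {O}.
On input x, block {D,E,K,S,T,W} splits into {D,S,T} and {E,K,W}.
Refine {D,S,T} on symbol x: members go to different blocks, giving {S,T} and {D}.
Stable partition: {N} | {S,T} | {O} | {E,K,W} | {D} — 5 equivalence classes.
State S belongs to the block {S,T}, which has 2 states.

2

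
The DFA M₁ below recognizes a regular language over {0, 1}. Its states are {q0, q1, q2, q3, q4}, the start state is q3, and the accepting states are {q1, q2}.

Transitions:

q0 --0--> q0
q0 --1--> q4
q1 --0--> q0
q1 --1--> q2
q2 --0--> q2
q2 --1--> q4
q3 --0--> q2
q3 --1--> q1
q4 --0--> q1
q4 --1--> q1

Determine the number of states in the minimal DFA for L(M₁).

5

Start with accepting vs non-accepting: {q1,q2} | {q0,q3,q4}.
Split {q1,q2} by δ(·,0) → {q1} and {q2}.
On input 0, block {q0,q3,q4} splits into {q0} and {q3} and {q4}.
Stable partition: {q1} | {q0} | {q2} | {q3} | {q4} — 5 equivalence classes.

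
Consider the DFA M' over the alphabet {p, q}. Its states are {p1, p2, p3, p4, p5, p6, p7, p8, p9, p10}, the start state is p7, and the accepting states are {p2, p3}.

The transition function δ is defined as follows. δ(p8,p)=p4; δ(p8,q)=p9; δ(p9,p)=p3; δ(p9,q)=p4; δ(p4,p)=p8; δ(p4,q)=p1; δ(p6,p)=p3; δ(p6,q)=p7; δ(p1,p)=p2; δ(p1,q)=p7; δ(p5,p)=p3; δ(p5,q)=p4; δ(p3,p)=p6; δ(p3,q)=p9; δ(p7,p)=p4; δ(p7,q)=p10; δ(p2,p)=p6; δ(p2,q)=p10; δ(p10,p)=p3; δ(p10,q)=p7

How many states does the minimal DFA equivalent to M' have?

3

First remove the unreachable states {p5}; 9 states remain.
Start with accepting vs non-accepting: {p2,p3} | {p1,p4,p6,p7,p8,p9,p10}.
Split {p1,p4,p6,p7,p8,p9,p10} by δ(·,p) → {p1,p6,p9,p10} and {p4,p7,p8}.
Stable partition: {p2,p3} | {p1,p6,p9,p10} | {p4,p7,p8} — 3 equivalence classes.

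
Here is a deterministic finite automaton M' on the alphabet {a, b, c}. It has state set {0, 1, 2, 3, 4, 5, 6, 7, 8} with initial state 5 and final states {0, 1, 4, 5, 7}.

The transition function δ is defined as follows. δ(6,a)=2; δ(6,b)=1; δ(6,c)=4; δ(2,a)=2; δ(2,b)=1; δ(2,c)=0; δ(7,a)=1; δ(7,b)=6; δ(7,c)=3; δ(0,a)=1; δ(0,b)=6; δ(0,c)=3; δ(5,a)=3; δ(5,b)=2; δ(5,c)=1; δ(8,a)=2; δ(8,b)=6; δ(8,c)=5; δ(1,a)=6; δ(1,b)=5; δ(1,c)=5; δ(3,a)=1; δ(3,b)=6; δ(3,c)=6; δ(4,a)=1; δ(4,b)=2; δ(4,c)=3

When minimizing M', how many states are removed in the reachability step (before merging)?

No path from 5 leads to 7, 8; the other 7 states are all reachable.

2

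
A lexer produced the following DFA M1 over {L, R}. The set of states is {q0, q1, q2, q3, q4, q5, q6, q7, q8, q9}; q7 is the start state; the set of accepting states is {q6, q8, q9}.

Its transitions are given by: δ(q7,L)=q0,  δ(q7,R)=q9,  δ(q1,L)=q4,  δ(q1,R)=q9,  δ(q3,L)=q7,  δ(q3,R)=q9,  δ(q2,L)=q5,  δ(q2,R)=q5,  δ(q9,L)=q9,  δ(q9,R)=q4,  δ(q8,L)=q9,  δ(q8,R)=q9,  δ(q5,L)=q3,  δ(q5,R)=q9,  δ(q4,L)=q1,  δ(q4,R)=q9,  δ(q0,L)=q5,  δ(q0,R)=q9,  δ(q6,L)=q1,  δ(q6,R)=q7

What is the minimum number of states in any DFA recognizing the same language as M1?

2

Reachable states from the start: {q0,q1,q3,q4,q5,q7,q9}. Unreachable: {q2,q6,q8} — drop them.
P0 = {q9} | {q0,q1,q3,q4,q5,q7}.
The partition is now stable with 2 blocks: {q9} | {q0,q1,q3,q4,q5,q7}.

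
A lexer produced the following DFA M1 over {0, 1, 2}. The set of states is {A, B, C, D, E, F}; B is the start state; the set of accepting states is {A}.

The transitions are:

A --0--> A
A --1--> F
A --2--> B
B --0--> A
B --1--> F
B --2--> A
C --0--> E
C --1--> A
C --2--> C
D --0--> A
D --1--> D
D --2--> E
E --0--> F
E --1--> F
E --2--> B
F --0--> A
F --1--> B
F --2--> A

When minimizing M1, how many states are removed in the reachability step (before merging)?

3

Starting at B and following transitions, the reachable set is {A, B, F}. That leaves C, D, E unreachable — 3 in total.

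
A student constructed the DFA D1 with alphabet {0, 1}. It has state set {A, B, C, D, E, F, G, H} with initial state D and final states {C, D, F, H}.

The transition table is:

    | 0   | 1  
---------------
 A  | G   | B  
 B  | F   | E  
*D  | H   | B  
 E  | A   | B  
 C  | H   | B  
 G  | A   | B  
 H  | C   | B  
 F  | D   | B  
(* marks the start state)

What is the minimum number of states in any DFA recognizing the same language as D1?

Every state is reachable, so we keep all 8.
Start with accepting vs non-accepting: {C,D,F,H} | {A,B,E,G}.
Split {A,B,E,G} by δ(·,0) → {A,E,G} and {B}.
No further refinement is possible. Final partition (3 blocks): {C,D,F,H} | {A,E,G} | {B}.

3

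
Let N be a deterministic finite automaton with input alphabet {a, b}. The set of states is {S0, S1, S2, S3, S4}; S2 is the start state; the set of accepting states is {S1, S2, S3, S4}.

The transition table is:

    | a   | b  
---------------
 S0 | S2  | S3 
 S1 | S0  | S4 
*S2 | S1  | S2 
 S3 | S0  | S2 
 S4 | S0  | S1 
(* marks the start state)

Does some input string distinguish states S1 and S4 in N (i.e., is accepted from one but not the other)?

No

All states are reachable from the start state.
Initial partition by acceptance: {S1,S2,S3,S4} | {S0}.
On input a, block {S1,S2,S3,S4} splits into {S1,S3,S4} and {S2}.
On input b, block {S1,S3,S4} splits into {S1,S4} and {S3}.
No further refinement is possible. Final partition (4 blocks): {S1,S4} | {S0} | {S2} | {S3}.
S1 and S4 lie in the same block of the stable partition, so they are equivalent — no string distinguishes them.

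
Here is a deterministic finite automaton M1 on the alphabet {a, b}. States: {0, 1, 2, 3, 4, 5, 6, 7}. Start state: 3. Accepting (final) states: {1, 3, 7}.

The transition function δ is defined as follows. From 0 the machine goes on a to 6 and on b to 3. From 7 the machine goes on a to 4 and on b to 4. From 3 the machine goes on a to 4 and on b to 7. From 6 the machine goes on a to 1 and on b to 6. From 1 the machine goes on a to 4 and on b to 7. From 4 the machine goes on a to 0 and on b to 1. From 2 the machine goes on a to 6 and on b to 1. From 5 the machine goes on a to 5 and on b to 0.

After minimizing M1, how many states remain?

States {2,5} cannot be reached from the start state, so discard them.
Start with accepting vs non-accepting: {1,3,7} | {0,4,6}.
Refine {1,3,7} on symbol b: members go to different blocks, giving {1,3} and {7}.
Split {0,4,6} by δ(·,a) → {0,4} and {6}.
Refine {0,4} on symbol a: members go to different blocks, giving {0} and {4}.
Stable partition: {1,3} | {0} | {7} | {6} | {4} — 5 equivalence classes.

5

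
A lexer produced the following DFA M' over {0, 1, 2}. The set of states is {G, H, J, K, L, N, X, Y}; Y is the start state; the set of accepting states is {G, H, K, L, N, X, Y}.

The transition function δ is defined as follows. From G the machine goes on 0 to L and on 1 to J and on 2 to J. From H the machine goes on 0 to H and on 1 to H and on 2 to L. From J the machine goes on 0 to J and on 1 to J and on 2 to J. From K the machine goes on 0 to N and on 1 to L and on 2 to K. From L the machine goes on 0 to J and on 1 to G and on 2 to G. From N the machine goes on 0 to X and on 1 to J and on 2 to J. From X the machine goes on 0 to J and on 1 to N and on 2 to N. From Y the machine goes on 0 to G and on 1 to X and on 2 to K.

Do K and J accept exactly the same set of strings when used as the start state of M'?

No

First remove the unreachable states {H}; 7 states remain.
P0 = {G,K,L,N,X,Y} | {J}.
Split {G,K,L,N,X,Y} by δ(·,0) → {G,K,N,Y} and {L,X}.
Split {G,K,N,Y} by δ(·,0) → {G,N} and {K,Y}.
The partition is now stable with 4 blocks: {G,N} | {J} | {L,X} | {K,Y}.
K and J end up in different blocks, so they are distinguishable. For instance, the string 'ε' is accepted from only K.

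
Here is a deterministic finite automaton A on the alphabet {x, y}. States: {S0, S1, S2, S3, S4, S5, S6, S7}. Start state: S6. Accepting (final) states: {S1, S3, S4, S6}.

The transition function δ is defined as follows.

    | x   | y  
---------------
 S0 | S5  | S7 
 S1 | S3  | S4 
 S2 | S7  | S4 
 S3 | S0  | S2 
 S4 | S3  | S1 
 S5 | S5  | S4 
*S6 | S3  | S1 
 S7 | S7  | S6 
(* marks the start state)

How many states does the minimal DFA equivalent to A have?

P0 = {S1,S3,S4,S6} | {S0,S2,S5,S7}.
Split {S1,S3,S4,S6} by δ(·,x) → {S1,S4,S6} and {S3}.
On input y, block {S0,S2,S5,S7} splits into {S2,S5,S7} and {S0}.
No further refinement is possible. Final partition (4 blocks): {S1,S4,S6} | {S2,S5,S7} | {S3} | {S0}.

4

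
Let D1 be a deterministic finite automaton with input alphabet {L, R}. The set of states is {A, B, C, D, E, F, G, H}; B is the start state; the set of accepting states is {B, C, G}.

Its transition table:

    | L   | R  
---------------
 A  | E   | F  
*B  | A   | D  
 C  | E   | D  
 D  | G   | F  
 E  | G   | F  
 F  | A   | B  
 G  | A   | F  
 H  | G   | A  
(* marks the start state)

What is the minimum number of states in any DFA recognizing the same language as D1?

5

Reachable states from the start: {A,B,D,E,F,G}. Unreachable: {C,H} — drop them.
Initial partition by acceptance: {B,G} | {A,D,E,F}.
Split {A,D,E,F} by δ(·,L) → {A,F} and {D,E}.
Refine {B,G} on symbol R: members go to different blocks, giving {B} and {G}.
Split {A,F} by δ(·,L) → {A} and {F}.
No further refinement is possible. Final partition (5 blocks): {B} | {A} | {D,E} | {G} | {F}.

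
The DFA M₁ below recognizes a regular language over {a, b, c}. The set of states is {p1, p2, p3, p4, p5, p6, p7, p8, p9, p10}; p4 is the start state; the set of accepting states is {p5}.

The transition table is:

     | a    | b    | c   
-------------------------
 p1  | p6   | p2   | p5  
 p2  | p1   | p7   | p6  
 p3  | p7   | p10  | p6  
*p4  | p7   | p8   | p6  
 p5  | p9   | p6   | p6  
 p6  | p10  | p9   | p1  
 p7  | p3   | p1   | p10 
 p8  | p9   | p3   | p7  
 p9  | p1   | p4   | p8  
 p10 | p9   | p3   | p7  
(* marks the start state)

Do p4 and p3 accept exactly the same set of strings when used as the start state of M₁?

Yes

All states are reachable from the start state.
Start with accepting vs non-accepting: {p5} | {p1,p2,p3,p4,p6,p7,p8,p9,p10}.
Refine {p1,p2,p3,p4,p6,p7,p8,p9,p10} on symbol c: members go to different blocks, giving {p2,p3,p4,p6,p7,p8,p9,p10} and {p1}.
Refine {p2,p3,p4,p6,p7,p8,p9,p10} on symbol a: members go to different blocks, giving {p3,p4,p6,p7,p8,p10} and {p2,p9}.
Split {p3,p4,p6,p7,p8,p10} by δ(·,a) → {p3,p4,p6,p7} and {p8,p10}.
On input a, block {p3,p4,p6,p7} splits into {p3,p4,p7} and {p6}.
Split {p3,p4,p7} by δ(·,b) → {p3,p4} and {p7}.
Refine {p2,p9} on symbol b: members go to different blocks, giving {p2} and {p9}.
The partition is now stable with 8 blocks: {p5} | {p3,p4} | {p1} | {p2} | {p8,p10} | {p6} | {p7} | {p9}.
p4 and p3 lie in the same block of the stable partition, so they are equivalent — no string distinguishes them.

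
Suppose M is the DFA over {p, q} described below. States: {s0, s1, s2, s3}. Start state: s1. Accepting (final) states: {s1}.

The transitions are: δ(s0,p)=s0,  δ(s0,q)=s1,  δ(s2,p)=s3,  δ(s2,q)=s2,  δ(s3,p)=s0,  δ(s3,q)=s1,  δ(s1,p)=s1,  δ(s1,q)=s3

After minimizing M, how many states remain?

States {s2} cannot be reached from the start state, so discard them.
Start with accepting vs non-accepting: {s1} | {s0,s3}.
No further refinement is possible. Final partition (2 blocks): {s1} | {s0,s3}.

2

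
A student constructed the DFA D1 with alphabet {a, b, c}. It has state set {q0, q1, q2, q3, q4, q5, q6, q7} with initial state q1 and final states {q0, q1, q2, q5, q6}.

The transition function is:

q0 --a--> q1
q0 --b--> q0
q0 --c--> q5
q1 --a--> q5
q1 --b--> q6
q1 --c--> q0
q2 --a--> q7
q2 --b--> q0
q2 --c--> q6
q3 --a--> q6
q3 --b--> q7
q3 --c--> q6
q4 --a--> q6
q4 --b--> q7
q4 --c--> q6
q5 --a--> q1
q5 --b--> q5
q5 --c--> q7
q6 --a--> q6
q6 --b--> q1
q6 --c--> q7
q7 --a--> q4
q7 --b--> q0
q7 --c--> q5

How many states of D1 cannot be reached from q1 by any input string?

No path from q1 leads to q2, q3; the other 6 states are all reachable.

2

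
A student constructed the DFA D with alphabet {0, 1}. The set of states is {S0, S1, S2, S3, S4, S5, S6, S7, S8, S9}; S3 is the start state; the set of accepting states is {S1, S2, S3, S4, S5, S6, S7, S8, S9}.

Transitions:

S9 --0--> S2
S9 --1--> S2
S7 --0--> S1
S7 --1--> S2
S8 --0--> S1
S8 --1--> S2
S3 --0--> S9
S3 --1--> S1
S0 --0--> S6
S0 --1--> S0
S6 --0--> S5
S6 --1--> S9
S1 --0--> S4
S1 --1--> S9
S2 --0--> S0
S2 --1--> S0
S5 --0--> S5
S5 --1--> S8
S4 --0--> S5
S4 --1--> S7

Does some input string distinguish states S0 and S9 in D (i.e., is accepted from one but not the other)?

Yes

P0 = {S1,S2,S3,S4,S5,S6,S7,S8,S9} | {S0}.
On input 0, block {S1,S2,S3,S4,S5,S6,S7,S8,S9} splits into {S1,S3,S4,S5,S6,S7,S8,S9} and {S2}.
On input 0, block {S1,S3,S4,S5,S6,S7,S8,S9} splits into {S1,S3,S4,S5,S6,S7,S8} and {S9}.
Refine {S1,S3,S4,S5,S6,S7,S8} on symbol 0: members go to different blocks, giving {S1,S4,S5,S6,S7,S8} and {S3}.
Split {S1,S4,S5,S6,S7,S8} by δ(·,1) → {S1,S6} and {S4,S5} and {S7,S8}.
Stable partition: {S1,S6} | {S0} | {S2} | {S9} | {S3} | {S4,S5} | {S7,S8} — 7 equivalence classes.
S0 and S9 end up in different blocks, so they are distinguishable. For instance, the string 'ε' is accepted from only S9.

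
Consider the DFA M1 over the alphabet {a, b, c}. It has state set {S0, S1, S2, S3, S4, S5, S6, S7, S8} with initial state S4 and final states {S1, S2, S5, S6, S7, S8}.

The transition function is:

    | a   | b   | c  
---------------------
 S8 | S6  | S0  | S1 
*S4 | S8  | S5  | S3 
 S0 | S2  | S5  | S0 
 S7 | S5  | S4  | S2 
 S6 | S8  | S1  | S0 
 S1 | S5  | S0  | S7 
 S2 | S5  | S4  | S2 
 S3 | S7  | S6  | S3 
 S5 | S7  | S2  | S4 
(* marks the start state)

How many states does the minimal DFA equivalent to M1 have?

3

All states are reachable from the start state.
P0 = {S1,S2,S5,S6,S7,S8} | {S0,S3,S4}.
Refine {S1,S2,S5,S6,S7,S8} on symbol b: members go to different blocks, giving {S1,S2,S7,S8} and {S5,S6}.
The partition is now stable with 3 blocks: {S1,S2,S7,S8} | {S0,S3,S4} | {S5,S6}.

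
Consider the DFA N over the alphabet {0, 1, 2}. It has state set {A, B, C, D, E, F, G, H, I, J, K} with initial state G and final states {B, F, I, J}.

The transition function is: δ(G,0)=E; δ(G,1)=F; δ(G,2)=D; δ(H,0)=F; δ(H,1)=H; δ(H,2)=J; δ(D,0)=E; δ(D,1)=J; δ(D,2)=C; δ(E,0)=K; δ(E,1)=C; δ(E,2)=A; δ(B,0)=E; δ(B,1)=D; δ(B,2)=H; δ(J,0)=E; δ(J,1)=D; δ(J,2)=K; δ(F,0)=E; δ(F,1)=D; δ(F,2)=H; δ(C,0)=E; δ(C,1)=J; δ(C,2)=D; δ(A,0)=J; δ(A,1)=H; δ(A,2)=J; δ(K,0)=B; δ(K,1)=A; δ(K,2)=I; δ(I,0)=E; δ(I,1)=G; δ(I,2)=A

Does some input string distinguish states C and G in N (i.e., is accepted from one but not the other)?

Every state is reachable, so we keep all 11.
Start with accepting vs non-accepting: {B,F,I,J} | {A,C,D,E,G,H,K}.
Refine {A,C,D,E,G,H,K} on symbol 0: members go to different blocks, giving {C,D,E,G} and {A,H,K}.
Split {C,D,E,G} by δ(·,0) → {C,D,G} and {E}.
No further refinement is possible. Final partition (4 blocks): {B,F,I,J} | {C,D,G} | {A,H,K} | {E}.
C and G lie in the same block of the stable partition, so they are equivalent — no string distinguishes them.

No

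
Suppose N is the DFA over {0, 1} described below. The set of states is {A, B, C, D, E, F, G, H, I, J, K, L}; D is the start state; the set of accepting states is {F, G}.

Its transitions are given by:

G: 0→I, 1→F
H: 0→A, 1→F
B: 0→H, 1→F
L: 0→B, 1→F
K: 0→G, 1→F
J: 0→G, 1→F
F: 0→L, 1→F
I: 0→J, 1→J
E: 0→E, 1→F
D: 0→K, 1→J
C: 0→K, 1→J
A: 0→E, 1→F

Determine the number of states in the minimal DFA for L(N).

First remove the unreachable states {C}; 11 states remain.
P0 = {F,G} | {A,B,D,E,H,I,J,K,L}.
Split {A,B,D,E,H,I,J,K,L} by δ(·,0) → {A,B,D,E,H,I,L} and {J,K}.
Refine {A,B,D,E,H,I,L} on symbol 0: members go to different blocks, giving {A,B,E,H,L} and {D,I}.
On input 0, block {F,G} splits into {F} and {G}.
The partition is now stable with 5 blocks: {F} | {A,B,E,H,L} | {J,K} | {D,I} | {G}.

5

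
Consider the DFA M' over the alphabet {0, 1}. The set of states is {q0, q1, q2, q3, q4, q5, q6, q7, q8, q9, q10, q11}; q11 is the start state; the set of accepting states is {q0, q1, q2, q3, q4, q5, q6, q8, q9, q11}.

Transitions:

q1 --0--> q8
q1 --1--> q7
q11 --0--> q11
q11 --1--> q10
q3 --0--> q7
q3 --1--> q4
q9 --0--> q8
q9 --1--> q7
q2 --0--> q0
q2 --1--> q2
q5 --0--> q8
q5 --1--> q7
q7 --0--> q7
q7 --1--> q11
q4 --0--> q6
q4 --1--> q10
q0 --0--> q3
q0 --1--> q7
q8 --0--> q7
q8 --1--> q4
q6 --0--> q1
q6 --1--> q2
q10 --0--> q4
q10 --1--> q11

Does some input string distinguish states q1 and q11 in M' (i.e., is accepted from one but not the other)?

Yes

States {q5,q9} cannot be reached from the start state, so discard them.
P0 = {q0,q1,q2,q3,q4,q6,q8,q11} | {q7,q10}.
On input 0, block {q0,q1,q2,q3,q4,q6,q8,q11} splits into {q0,q1,q2,q4,q6,q11} and {q3,q8}.
Refine {q0,q1,q2,q4,q6,q11} on symbol 0: members go to different blocks, giving {q2,q4,q6,q11} and {q0,q1}.
Split {q2,q4,q6,q11} by δ(·,0) → {q2,q6} and {q4,q11}.
Refine {q7,q10} on symbol 0: members go to different blocks, giving {q7} and {q10}.
On input 0, block {q4,q11} splits into {q4} and {q11}.
No further refinement is possible. Final partition (7 blocks): {q2,q6} | {q7} | {q3,q8} | {q0,q1} | {q4} | {q10} | {q11}.
q1 and q11 end up in different blocks, so they are distinguishable. For instance, the string '00' is accepted from only q11.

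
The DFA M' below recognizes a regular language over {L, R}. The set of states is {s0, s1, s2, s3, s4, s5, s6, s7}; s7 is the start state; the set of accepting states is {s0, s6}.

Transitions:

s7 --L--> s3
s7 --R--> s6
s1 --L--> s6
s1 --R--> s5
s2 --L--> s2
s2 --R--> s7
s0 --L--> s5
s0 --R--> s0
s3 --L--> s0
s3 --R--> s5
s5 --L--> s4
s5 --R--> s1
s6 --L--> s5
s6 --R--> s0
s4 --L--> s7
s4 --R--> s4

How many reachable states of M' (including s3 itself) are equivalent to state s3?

Reachable states from the start: {s0,s1,s3,s4,s5,s6,s7}. Unreachable: {s2} — drop them.
P0 = {s0,s6} | {s1,s3,s4,s5,s7}.
Refine {s1,s3,s4,s5,s7} on symbol L: members go to different blocks, giving {s4,s5,s7} and {s1,s3}.
Refine {s4,s5,s7} on symbol L: members go to different blocks, giving {s4,s5} and {s7}.
Refine {s4,s5} on symbol L: members go to different blocks, giving {s4} and {s5}.
The partition is now stable with 5 blocks: {s0,s6} | {s4} | {s1,s3} | {s7} | {s5}.
State s3 belongs to the block {s1,s3}, which has 2 states.

2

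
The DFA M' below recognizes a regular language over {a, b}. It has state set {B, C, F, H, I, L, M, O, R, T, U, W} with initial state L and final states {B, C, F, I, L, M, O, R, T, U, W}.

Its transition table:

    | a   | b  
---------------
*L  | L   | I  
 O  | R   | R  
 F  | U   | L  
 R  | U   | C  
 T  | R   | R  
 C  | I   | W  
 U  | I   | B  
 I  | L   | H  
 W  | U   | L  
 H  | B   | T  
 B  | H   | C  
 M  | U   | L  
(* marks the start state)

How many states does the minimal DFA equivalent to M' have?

First remove the unreachable states {F,M,O}; 9 states remain.
P0 = {B,C,I,L,R,T,U,W} | {H}.
Refine {B,C,I,L,R,T,U,W} on symbol a: members go to different blocks, giving {C,I,L,R,T,U,W} and {B}.
Split {C,I,L,R,T,U,W} by δ(·,b) → {C,L,R,T,W} and {U} and {I}.
On input a, block {C,L,R,T,W} splits into {L,T} and {R,W} and {C}.
Refine {L,T} on symbol a: members go to different blocks, giving {T} and {L}.
Refine {R,W} on symbol b: members go to different blocks, giving {W} and {R}.
The partition is now stable with 9 blocks: {T} | {H} | {B} | {U} | {I} | {W} | {C} | {L} | {R}.

9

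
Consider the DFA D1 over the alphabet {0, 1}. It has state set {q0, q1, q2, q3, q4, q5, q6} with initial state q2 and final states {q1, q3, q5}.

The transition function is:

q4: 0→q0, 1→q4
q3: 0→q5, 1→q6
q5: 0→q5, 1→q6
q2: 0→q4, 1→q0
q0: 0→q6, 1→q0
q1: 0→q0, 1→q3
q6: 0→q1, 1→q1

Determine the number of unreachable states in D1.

0

A breadth-first search from the start state visits every state.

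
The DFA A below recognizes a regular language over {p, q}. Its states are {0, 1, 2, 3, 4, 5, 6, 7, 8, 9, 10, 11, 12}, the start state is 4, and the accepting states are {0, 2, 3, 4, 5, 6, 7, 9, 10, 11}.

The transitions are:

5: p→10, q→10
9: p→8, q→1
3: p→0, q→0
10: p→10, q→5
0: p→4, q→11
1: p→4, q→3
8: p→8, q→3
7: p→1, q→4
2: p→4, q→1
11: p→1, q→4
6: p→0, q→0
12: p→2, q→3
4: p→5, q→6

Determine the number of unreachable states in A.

No path from 4 leads to 2, 7, 8, 9, 12; the other 8 states are all reachable.

5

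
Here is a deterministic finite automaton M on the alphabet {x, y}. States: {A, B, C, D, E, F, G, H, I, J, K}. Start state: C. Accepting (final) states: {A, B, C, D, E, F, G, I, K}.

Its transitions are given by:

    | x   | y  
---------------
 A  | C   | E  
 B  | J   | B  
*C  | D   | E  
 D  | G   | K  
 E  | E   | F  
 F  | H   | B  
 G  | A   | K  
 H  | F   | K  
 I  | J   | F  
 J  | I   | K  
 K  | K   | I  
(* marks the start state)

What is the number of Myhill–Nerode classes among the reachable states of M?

4

Start with accepting vs non-accepting: {A,B,C,D,E,F,G,I,K} | {H,J}.
On input x, block {A,B,C,D,E,F,G,I,K} splits into {A,C,D,E,G,K} and {B,F,I}.
On input y, block {A,C,D,E,G,K} splits into {A,C,D,G} and {E,K}.
No further refinement is possible. Final partition (4 blocks): {A,C,D,G} | {H,J} | {B,F,I} | {E,K}.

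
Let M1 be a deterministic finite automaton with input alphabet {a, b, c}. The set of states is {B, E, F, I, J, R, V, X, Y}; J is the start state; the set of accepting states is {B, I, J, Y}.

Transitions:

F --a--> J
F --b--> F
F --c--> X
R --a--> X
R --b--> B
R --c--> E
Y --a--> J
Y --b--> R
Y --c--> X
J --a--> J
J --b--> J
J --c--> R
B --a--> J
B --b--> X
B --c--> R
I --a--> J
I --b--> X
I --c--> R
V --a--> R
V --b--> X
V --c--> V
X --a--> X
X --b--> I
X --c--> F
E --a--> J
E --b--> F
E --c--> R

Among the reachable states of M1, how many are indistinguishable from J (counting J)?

States {V,Y} cannot be reached from the start state, so discard them.
Initial partition by acceptance: {B,I,J} | {E,F,R,X}.
On input b, block {B,I,J} splits into {B,I} and {J}.
Split {E,F,R,X} by δ(·,a) → {E,F} and {R,X}.
The partition is now stable with 4 blocks: {B,I} | {E,F} | {J} | {R,X}.
State J belongs to the block {J}, which has 1 states.

1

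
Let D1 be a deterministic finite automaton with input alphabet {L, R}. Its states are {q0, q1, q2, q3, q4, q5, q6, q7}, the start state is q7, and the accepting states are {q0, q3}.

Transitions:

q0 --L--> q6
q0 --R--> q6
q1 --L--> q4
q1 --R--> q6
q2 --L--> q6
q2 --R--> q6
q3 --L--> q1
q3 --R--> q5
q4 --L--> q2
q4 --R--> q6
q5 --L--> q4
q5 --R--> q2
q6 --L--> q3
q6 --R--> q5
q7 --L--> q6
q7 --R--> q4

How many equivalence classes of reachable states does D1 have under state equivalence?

7

Reachable states from the start: {q1,q2,q3,q4,q5,q6,q7}. Unreachable: {q0} — drop them.
Initial partition by acceptance: {q3} | {q1,q2,q4,q5,q6,q7}.
Refine {q1,q2,q4,q5,q6,q7} on symbol L: members go to different blocks, giving {q1,q2,q4,q5,q7} and {q6}.
Split {q1,q2,q4,q5,q7} by δ(·,L) → {q1,q4,q5} and {q2,q7}.
Split {q1,q4,q5} by δ(·,L) → {q1,q5} and {q4}.
Split {q1,q5} by δ(·,R) → {q1} and {q5}.
Refine {q2,q7} on symbol R: members go to different blocks, giving {q2} and {q7}.
Stable partition: {q3} | {q1} | {q6} | {q2} | {q4} | {q5} | {q7} — 7 equivalence classes.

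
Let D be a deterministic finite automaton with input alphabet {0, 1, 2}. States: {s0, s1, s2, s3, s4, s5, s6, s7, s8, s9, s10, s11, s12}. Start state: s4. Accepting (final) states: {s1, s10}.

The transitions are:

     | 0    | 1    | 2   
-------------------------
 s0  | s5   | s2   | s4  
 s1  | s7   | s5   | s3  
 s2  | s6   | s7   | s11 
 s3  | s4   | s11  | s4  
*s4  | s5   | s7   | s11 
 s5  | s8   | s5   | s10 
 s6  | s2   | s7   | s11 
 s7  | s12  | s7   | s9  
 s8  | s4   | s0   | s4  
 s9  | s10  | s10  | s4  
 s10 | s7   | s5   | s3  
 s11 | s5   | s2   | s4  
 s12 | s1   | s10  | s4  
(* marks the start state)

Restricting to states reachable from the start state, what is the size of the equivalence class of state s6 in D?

All states are reachable from the start state.
Initial partition by acceptance: {s1,s10} | {s0,s2,s3,s4,s5,s6,s7,s8,s9,s11,s12}.
Split {s0,s2,s3,s4,s5,s6,s7,s8,s9,s11,s12} by δ(·,0) → {s0,s2,s3,s4,s5,s6,s7,s8,s11} and {s9,s12}.
Split {s0,s2,s3,s4,s5,s6,s7,s8,s11} by δ(·,0) → {s0,s2,s3,s4,s5,s6,s8,s11} and {s7}.
On input 1, block {s0,s2,s3,s4,s5,s6,s8,s11} splits into {s0,s3,s5,s8,s11} and {s2,s4,s6}.
Refine {s0,s3,s5,s8,s11} on symbol 0: members go to different blocks, giving {s0,s5,s11} and {s3,s8}.
Split {s0,s5,s11} by δ(·,0) → {s0,s11} and {s5}.
On input 0, block {s2,s4,s6} splits into {s2,s6} and {s4}.
The partition is now stable with 8 blocks: {s1,s10} | {s0,s11} | {s9,s12} | {s7} | {s2,s6} | {s3,s8} | {s5} | {s4}.
The equivalence class containing s6 is {s2,s6}, of size 2.

2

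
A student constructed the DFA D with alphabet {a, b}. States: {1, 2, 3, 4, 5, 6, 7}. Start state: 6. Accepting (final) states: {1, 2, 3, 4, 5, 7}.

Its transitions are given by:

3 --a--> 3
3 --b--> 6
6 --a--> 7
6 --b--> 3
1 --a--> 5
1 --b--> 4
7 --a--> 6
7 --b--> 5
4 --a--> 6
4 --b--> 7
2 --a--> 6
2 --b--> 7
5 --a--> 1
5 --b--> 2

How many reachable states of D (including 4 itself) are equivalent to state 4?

2

Every state is reachable, so we keep all 7.
Initial partition by acceptance: {1,2,3,4,5,7} | {6}.
Refine {1,2,3,4,5,7} on symbol a: members go to different blocks, giving {1,3,5} and {2,4,7}.
Split {1,3,5} by δ(·,b) → {1,5} and {3}.
Split {2,4,7} by δ(·,b) → {2,4} and {7}.
No further refinement is possible. Final partition (5 blocks): {1,5} | {6} | {2,4} | {3} | {7}.
State 4 belongs to the block {2,4}, which has 2 states.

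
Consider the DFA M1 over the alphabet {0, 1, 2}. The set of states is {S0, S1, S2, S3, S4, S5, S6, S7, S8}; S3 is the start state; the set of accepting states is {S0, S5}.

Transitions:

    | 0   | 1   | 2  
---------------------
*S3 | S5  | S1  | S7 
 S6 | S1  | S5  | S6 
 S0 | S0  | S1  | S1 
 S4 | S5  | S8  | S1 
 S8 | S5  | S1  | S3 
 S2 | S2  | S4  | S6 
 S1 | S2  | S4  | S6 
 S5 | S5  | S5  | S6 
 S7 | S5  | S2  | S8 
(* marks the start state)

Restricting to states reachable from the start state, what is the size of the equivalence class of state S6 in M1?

States {S0} cannot be reached from the start state, so discard them.
P0 = {S5} | {S1,S2,S3,S4,S6,S7,S8}.
Refine {S1,S2,S3,S4,S6,S7,S8} on symbol 0: members go to different blocks, giving {S3,S4,S7,S8} and {S1,S2,S6}.
Refine {S3,S4,S7,S8} on symbol 1: members go to different blocks, giving {S3,S7,S8} and {S4}.
Split {S1,S2,S6} by δ(·,1) → {S1,S2} and {S6}.
Stable partition: {S5} | {S3,S7,S8} | {S1,S2} | {S4} | {S6} — 5 equivalence classes.
State S6 belongs to the block {S6}, which has 1 states.

1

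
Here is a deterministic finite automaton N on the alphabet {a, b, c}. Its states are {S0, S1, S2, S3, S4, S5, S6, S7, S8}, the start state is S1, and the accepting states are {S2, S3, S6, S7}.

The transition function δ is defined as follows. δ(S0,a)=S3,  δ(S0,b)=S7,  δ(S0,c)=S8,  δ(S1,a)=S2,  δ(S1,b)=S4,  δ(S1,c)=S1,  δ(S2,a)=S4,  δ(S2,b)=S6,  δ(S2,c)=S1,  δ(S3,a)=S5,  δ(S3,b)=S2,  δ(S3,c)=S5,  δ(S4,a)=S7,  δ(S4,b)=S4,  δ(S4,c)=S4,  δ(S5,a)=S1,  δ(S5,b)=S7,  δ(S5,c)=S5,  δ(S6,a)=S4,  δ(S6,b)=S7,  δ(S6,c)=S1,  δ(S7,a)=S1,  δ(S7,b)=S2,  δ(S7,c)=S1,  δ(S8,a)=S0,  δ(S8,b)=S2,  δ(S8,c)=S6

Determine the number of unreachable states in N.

4

Starting at S1 and following transitions, the reachable set is {S1, S2, S4, S6, S7}. That leaves S0, S3, S5, S8 unreachable — 4 in total.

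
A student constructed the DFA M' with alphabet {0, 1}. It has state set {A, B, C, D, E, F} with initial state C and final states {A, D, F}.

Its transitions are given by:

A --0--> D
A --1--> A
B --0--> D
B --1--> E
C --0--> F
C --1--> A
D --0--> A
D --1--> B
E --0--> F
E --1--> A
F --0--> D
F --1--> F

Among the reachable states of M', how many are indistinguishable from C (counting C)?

P0 = {A,D,F} | {B,C,E}.
Split {A,D,F} by δ(·,1) → {A,F} and {D}.
Refine {B,C,E} on symbol 0: members go to different blocks, giving {C,E} and {B}.
No further refinement is possible. Final partition (4 blocks): {A,F} | {C,E} | {D} | {B}.
The equivalence class containing C is {C,E}, of size 2.

2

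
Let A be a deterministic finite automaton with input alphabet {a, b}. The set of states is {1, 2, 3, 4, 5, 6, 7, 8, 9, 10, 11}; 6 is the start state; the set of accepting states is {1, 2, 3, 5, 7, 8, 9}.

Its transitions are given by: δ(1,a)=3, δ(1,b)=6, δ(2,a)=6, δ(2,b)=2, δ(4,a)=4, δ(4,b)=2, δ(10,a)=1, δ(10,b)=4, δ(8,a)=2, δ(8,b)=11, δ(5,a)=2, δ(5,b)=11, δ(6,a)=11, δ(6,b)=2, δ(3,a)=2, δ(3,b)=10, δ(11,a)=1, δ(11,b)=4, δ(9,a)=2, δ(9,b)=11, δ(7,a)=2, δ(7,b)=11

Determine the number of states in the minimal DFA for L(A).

Reachable states from the start: {1,2,3,4,6,10,11}. Unreachable: {5,7,8,9} — drop them.
Initial partition by acceptance: {1,2,3} | {4,6,10,11}.
Refine {1,2,3} on symbol a: members go to different blocks, giving {1,3} and {2}.
On input a, block {1,3} splits into {1} and {3}.
Split {4,6,10,11} by δ(·,a) → {4,6} and {10,11}.
On input a, block {4,6} splits into {4} and {6}.
The partition is now stable with 6 blocks: {1} | {4} | {2} | {3} | {10,11} | {6}.

6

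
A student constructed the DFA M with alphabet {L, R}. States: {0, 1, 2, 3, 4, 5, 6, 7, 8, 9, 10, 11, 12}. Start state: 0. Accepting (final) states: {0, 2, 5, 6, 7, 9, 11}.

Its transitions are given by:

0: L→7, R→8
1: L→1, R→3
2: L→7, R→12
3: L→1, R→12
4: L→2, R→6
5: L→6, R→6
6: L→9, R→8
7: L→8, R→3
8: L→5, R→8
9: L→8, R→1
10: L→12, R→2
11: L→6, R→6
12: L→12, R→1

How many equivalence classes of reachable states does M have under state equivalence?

5

Reachable states from the start: {0,1,3,5,6,7,8,9,12}. Unreachable: {2,4,10,11} — drop them.
P0 = {0,5,6,7,9} | {1,3,8,12}.
Split {0,5,6,7,9} by δ(·,L) → {0,5,6} and {7,9}.
On input L, block {0,5,6} splits into {0,6} and {5}.
Split {1,3,8,12} by δ(·,L) → {1,3,12} and {8}.
No further refinement is possible. Final partition (5 blocks): {0,6} | {1,3,12} | {7,9} | {5} | {8}.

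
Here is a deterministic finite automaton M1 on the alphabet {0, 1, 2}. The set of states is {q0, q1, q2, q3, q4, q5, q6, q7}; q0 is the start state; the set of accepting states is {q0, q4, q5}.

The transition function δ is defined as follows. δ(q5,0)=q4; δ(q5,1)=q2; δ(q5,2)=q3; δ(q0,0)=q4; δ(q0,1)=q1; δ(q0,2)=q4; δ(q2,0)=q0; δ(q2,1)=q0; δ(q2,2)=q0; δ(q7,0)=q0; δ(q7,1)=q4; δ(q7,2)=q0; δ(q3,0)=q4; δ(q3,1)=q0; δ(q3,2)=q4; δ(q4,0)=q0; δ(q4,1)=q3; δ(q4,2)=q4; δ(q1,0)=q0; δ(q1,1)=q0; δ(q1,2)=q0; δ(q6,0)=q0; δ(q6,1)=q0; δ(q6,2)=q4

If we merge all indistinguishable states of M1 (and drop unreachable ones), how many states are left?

First remove the unreachable states {q2,q5,q6,q7}; 4 states remain.
Start with accepting vs non-accepting: {q0,q4} | {q1,q3}.
No further refinement is possible. Final partition (2 blocks): {q0,q4} | {q1,q3}.

2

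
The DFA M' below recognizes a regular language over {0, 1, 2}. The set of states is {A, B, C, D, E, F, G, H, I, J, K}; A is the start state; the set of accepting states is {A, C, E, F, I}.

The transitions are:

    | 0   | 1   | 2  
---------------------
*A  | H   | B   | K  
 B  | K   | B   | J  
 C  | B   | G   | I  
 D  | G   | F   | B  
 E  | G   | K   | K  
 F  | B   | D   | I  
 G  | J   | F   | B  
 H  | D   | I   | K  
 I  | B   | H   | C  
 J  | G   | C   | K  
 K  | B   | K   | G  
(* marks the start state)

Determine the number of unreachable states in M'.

1

Starting at A and following transitions, the reachable set is {A, B, C, D, F, G, H, I, J, K}. That leaves E unreachable — 1 in total.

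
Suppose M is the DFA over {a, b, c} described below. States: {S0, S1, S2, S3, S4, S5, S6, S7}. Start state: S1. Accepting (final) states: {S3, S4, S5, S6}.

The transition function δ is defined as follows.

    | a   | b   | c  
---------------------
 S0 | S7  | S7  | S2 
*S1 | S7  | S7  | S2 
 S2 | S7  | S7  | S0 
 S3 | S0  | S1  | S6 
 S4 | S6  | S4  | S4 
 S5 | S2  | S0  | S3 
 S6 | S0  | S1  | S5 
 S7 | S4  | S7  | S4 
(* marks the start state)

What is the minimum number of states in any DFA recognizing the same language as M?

Start with accepting vs non-accepting: {S3,S4,S5,S6} | {S0,S1,S2,S7}.
Refine {S3,S4,S5,S6} on symbol a: members go to different blocks, giving {S3,S5,S6} and {S4}.
Split {S0,S1,S2,S7} by δ(·,a) → {S0,S1,S2} and {S7}.
Stable partition: {S3,S5,S6} | {S0,S1,S2} | {S4} | {S7} — 4 equivalence classes.

4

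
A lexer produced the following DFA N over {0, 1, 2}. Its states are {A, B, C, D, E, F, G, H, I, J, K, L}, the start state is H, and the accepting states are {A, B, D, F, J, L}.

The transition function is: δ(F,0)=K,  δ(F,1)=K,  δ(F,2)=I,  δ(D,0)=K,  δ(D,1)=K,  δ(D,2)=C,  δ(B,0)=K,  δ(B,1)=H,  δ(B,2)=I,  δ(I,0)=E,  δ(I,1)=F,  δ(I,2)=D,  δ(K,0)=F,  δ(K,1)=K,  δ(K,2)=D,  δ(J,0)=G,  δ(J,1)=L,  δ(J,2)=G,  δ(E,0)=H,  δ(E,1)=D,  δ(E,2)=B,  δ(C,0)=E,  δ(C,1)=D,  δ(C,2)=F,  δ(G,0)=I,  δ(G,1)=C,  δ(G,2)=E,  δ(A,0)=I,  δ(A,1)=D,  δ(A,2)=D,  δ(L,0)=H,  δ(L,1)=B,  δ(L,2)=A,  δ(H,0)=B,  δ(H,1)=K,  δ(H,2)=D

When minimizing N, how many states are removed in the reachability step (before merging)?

BFS from H reaches {B, C, D, E, F, H, I, K}; the 4 state(s) A, G, J, L are never visited.

4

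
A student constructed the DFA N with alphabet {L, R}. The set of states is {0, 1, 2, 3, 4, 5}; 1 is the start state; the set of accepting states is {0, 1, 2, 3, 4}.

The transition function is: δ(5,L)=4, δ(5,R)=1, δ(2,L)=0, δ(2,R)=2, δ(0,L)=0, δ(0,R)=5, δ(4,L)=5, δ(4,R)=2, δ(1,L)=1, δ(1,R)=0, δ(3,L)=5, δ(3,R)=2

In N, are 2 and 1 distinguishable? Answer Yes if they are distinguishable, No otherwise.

States {3} cannot be reached from the start state, so discard them.
Initial partition by acceptance: {0,1,2,4} | {5}.
Split {0,1,2,4} by δ(·,L) → {0,1,2} and {4}.
On input R, block {0,1,2} splits into {1,2} and {0}.
Split {1,2} by δ(·,L) → {1} and {2}.
Stable partition: {1} | {5} | {4} | {0} | {2} — 5 equivalence classes.
2 and 1 end up in different blocks, so they are distinguishable. For instance, the string 'LR' is accepted from only 1.

Yes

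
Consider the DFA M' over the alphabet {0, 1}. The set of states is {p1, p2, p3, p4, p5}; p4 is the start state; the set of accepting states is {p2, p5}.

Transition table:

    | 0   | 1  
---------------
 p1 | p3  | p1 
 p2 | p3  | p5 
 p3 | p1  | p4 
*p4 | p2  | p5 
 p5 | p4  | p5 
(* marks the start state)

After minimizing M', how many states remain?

Start with accepting vs non-accepting: {p2,p5} | {p1,p3,p4}.
On input 0, block {p1,p3,p4} splits into {p1,p3} and {p4}.
Split {p2,p5} by δ(·,0) → {p2} and {p5}.
On input 1, block {p1,p3} splits into {p1} and {p3}.
Stable partition: {p2} | {p1} | {p4} | {p5} | {p3} — 5 equivalence classes.

5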